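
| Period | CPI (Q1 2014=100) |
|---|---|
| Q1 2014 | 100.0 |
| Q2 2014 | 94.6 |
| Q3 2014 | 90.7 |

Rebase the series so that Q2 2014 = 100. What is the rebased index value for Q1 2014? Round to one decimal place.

Rebased(Q1 2014) = 100.0 / 94.6 × 100 = 105.7082

105.7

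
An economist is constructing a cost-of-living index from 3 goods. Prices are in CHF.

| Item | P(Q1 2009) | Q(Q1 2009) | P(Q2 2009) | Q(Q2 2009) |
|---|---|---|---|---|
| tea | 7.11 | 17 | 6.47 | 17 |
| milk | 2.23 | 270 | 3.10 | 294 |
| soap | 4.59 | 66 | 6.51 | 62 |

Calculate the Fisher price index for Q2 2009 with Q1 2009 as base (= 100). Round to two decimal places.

Laspeyres component (base-period weights):
ΣP(Q2 2009)Q(Q1 2009) = 6.47×17 + 3.10×270 + 6.51×66 = 109.99 + 837 + 429.66 = 1376.65
ΣP(Q1 2009)Q(Q1 2009) = 7.11×17 + 2.23×270 + 4.59×66 = 120.87 + 602.1 + 302.94 = 1025.91
L = 1376.65 / 1025.91 × 100 = 134.1882
Paasche component (current-period weights):
ΣP(Q2 2009)Q(Q2 2009) = 6.47×17 + 3.10×294 + 6.51×62 = 109.99 + 911.4 + 403.62 = 1425.01
ΣP(Q1 2009)Q(Q2 2009) = 7.11×17 + 2.23×294 + 4.59×62 = 120.87 + 655.62 + 284.58 = 1061.07
P = 1425.01 / 1061.07 × 100 = 134.2993
Fisher = √(L × P) = √(134.1882 × 134.2993) = 134.2438

134.24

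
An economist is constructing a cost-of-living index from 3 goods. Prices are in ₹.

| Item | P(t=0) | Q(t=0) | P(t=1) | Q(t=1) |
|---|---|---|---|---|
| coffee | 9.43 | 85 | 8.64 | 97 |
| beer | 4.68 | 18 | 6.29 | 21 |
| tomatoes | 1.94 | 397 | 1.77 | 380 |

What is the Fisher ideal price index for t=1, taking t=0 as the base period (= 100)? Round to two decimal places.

93.74

Laspeyres component (base-period weights):
ΣP(t=1)Q(t=0) = 8.64×85 + 6.29×18 + 1.77×397 = 734.4 + 113.22 + 702.69 = 1550.31
ΣP(t=0)Q(t=0) = 9.43×85 + 4.68×18 + 1.94×397 = 801.55 + 84.24 + 770.18 = 1655.97
L = 1550.31 / 1655.97 × 100 = 93.6194
Paasche component (current-period weights):
ΣP(t=1)Q(t=1) = 8.64×97 + 6.29×21 + 1.77×380 = 838.08 + 132.09 + 672.6 = 1642.77
ΣP(t=0)Q(t=1) = 9.43×97 + 4.68×21 + 1.94×380 = 914.71 + 98.28 + 737.2 = 1750.19
P = 1642.77 / 1750.19 × 100 = 93.8624
Fisher = √(L × P) = √(93.6194 × 93.8624) = 93.7408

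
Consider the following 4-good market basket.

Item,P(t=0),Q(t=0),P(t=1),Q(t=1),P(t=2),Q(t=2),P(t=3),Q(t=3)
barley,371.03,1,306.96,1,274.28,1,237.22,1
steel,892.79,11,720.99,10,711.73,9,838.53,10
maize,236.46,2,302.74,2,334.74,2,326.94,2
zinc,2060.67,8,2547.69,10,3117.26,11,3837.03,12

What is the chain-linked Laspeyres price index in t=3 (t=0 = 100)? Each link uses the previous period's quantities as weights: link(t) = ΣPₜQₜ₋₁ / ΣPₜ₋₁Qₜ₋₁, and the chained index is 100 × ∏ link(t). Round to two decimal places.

152.88

Link t=0→t=1:
ΣP(t=1)Q(t=0) = 306.96×1 + 720.99×11 + 302.74×2 + 2547.69×8 = 306.96 + 7930.89 + 605.48 + 20381.52 = 29224.85
ΣP(t=0)Q(t=0) = 371.03×1 + 892.79×11 + 236.46×2 + 2060.67×8 = 371.03 + 9820.69 + 472.92 + 16485.36 = 27150
link = 29224.85/27150 = 1.076422
Link t=1→t=2:
ΣP(t=2)Q(t=1) = 274.28×1 + 711.73×10 + 334.74×2 + 3117.26×10 = 274.28 + 7117.3 + 669.48 + 31172.6 = 39233.66
ΣP(t=1)Q(t=1) = 306.96×1 + 720.99×10 + 302.74×2 + 2547.69×10 = 306.96 + 7209.9 + 605.48 + 25476.9 = 33599.24
link = 39233.66/33599.24 = 1.167695
Link t=2→t=3:
ΣP(t=3)Q(t=2) = 237.22×1 + 838.53×9 + 326.94×2 + 3837.03×11 = 237.22 + 7546.77 + 653.88 + 42207.33 = 50645.2
ΣP(t=2)Q(t=2) = 274.28×1 + 711.73×9 + 334.74×2 + 3117.26×11 = 274.28 + 6405.57 + 669.48 + 34289.86 = 41639.19
link = 50645.2/41639.19 = 1.216287
Chained index = 100 × 1.076422 × 1.167695 × 1.216287 = 152.8790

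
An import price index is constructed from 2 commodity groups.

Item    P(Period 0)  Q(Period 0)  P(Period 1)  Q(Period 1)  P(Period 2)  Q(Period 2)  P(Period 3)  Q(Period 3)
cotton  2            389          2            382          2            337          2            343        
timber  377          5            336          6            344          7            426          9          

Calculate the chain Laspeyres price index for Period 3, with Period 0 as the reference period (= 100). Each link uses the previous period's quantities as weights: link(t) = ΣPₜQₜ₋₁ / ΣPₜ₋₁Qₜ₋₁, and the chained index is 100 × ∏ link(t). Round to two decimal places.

Link Period 0→Period 1:
ΣP(Period 1)Q(Period 0) = 2×389 + 336×5 = 778 + 1680 = 2458
ΣP(Period 0)Q(Period 0) = 2×389 + 377×5 = 778 + 1885 = 2663
link = 2458/2663 = 0.923019
Link Period 1→Period 2:
ΣP(Period 2)Q(Period 1) = 2×382 + 344×6 = 764 + 2064 = 2828
ΣP(Period 1)Q(Period 1) = 2×382 + 336×6 = 764 + 2016 = 2780
link = 2828/2780 = 1.017266
Link Period 2→Period 3:
ΣP(Period 3)Q(Period 2) = 2×337 + 426×7 = 674 + 2982 = 3656
ΣP(Period 2)Q(Period 2) = 2×337 + 344×7 = 674 + 2408 = 3082
link = 3656/3082 = 1.186243
Chained index = 100 × 0.923019 × 1.017266 × 1.186243 = 111.3830

111.38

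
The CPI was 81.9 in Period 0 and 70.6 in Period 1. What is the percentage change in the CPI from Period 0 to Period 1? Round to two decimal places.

-13.80%

Change = (70.6 − 81.9) / 81.9 × 100
       = -11.3 / 81.9 × 100 = -13.7973%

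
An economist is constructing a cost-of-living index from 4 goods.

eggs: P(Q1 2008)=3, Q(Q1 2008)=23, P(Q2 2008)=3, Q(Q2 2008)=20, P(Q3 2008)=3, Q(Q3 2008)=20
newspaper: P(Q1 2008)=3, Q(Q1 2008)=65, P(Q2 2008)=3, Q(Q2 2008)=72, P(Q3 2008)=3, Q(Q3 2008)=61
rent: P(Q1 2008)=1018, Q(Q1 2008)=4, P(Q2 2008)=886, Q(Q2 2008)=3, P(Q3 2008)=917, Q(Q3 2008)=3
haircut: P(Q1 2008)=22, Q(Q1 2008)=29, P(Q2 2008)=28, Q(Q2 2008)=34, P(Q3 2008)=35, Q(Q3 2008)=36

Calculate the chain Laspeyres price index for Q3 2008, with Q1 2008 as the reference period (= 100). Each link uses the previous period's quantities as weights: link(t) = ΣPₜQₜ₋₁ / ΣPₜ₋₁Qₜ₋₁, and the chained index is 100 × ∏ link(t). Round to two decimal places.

100.79

Link Q1 2008→Q2 2008:
ΣP(Q2 2008)Q(Q1 2008) = 3×23 + 3×65 + 886×4 + 28×29 = 69 + 195 + 3544 + 812 = 4620
ΣP(Q1 2008)Q(Q1 2008) = 3×23 + 3×65 + 1018×4 + 22×29 = 69 + 195 + 4072 + 638 = 4974
link = 4620/4974 = 0.928830
Link Q2 2008→Q3 2008:
ΣP(Q3 2008)Q(Q2 2008) = 3×20 + 3×72 + 917×3 + 35×34 = 60 + 216 + 2751 + 1190 = 4217
ΣP(Q2 2008)Q(Q2 2008) = 3×20 + 3×72 + 886×3 + 28×34 = 60 + 216 + 2658 + 952 = 3886
link = 4217/3886 = 1.085178
Chained index = 100 × 0.928830 × 1.085178 = 100.7945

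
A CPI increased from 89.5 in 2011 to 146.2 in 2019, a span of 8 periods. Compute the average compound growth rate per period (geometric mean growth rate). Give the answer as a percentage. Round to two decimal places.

6.33%

Growth factor = (146.2/89.5)^(1/8) = (1.633520)^(1/8) = 1.063263
Growth rate = 1.063263 − 1 = 0.063263 = 6.3263%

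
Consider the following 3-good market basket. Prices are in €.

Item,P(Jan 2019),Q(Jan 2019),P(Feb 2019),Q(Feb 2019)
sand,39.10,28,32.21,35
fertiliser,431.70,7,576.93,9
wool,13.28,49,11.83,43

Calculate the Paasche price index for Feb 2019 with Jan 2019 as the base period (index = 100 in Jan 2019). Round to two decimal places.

Paasche price index uses current-period quantities as weights.
ΣP(Feb 2019)·Q(Feb 2019) = 32.21×35 + 576.93×9 + 11.83×43 = 1127.35 + 5192.37 + 508.69 = 6828.41
ΣP(Jan 2019)·Q(Feb 2019) = 39.10×35 + 431.70×9 + 13.28×43 = 1368.5 + 3885.3 + 571.04 = 5824.84
Index = 6828.41 / 5824.84 × 100 = 117.2291

117.23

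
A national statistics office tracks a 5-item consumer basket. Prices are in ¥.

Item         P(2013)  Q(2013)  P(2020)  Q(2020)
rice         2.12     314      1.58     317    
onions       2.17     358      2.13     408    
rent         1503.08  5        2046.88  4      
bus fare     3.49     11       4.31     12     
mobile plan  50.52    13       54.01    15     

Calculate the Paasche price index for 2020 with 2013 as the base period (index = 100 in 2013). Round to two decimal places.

Paasche price index uses current-period quantities as weights.
ΣP(2020)·Q(2020) = 1.58×317 + 2.13×408 + 2046.88×4 + 4.31×12 + 54.01×15 = 500.86 + 869.04 + 8187.52 + 51.72 + 810.15 = 10419.29
ΣP(2013)·Q(2020) = 2.12×317 + 2.17×408 + 1503.08×4 + 3.49×12 + 50.52×15 = 672.04 + 885.36 + 6012.32 + 41.88 + 757.8 = 8369.4
Index = 10419.29 / 8369.4 × 100 = 124.4927

124.49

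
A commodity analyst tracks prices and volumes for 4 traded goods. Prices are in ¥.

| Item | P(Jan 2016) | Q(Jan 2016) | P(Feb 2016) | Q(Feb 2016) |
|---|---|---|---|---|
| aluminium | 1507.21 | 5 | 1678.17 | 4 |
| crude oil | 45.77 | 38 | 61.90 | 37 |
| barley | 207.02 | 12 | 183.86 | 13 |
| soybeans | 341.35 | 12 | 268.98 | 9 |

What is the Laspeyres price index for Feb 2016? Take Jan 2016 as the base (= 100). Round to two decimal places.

102.03

Laspeyres price index uses base-period quantities as weights.
ΣP(Feb 2016)·Q(Jan 2016) = 1678.17×5 + 61.90×38 + 183.86×12 + 268.98×12 = 8390.85 + 2352.2 + 2206.32 + 3227.76 = 16177.13
ΣP(Jan 2016)·Q(Jan 2016) = 1507.21×5 + 45.77×38 + 207.02×12 + 341.35×12 = 7536.05 + 1739.26 + 2484.24 + 4096.2 = 15855.75
Index = 16177.13 / 15855.75 × 100 = 102.0269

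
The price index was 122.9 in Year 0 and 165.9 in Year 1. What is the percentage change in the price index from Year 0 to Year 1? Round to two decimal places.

Change = (165.9 − 122.9) / 122.9 × 100
       = 43.0 / 122.9 × 100 = 34.9878%

34.99%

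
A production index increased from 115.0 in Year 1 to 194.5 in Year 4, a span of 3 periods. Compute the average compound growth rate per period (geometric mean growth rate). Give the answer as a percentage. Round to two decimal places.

19.14%

Growth factor = (194.5/115.0)^(1/3) = (1.691304)^(1/3) = 1.191445
Growth rate = 1.191445 − 1 = 0.191445 = 19.1445%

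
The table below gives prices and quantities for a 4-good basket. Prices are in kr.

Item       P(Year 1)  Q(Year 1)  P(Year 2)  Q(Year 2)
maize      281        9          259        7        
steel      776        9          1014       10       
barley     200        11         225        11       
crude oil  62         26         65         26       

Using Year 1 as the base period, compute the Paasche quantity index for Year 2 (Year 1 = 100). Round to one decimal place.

103.2

Paasche quantity index uses current-period prices as weights.
ΣP(Year 2)·Q(Year 2) = 259×7 + 1014×10 + 225×11 + 65×26 = 1813 + 10140 + 2475 + 1690 = 16118
ΣP(Year 2)·Q(Year 1) = 259×9 + 1014×9 + 225×11 + 65×26 = 2331 + 9126 + 2475 + 1690 = 15622
Index = 16118 / 15622 × 100 = 103.1750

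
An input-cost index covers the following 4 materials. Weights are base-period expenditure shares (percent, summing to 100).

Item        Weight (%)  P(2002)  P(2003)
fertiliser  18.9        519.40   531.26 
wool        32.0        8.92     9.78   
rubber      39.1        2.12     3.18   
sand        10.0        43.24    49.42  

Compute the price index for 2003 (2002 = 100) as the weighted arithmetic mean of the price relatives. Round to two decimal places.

fertiliser: 18.9 × (531.26/519.40) = 18.9 × 1.022834 = 19.3316
wool: 32.0 × (9.78/8.92) = 32.0 × 1.096413 = 35.0852
rubber: 39.1 × (3.18/2.12) = 39.1 × 1.500000 = 58.6500
sand: 10.0 × (49.42/43.24) = 10.0 × 1.142923 = 11.4292
Index = Σ wᵢ·(p₁ᵢ/p₀ᵢ) = 19.3316 + 35.0852 + 58.6500 + 11.4292 = 124.4960

124.50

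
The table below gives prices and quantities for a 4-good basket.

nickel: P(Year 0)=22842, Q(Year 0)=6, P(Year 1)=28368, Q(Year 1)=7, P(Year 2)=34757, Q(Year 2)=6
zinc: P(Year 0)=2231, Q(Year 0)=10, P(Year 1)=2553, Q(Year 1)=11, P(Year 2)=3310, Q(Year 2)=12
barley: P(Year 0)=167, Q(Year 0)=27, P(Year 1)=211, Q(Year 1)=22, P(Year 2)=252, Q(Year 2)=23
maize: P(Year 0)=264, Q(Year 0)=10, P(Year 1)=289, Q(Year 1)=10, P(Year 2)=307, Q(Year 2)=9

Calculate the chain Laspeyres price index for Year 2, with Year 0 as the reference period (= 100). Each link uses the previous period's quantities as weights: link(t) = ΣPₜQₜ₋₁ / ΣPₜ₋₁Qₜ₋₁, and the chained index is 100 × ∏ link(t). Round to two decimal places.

151.07

Link Year 0→Year 1:
ΣP(Year 1)Q(Year 0) = 28368×6 + 2553×10 + 211×27 + 289×10 = 170208 + 25530 + 5697 + 2890 = 204325
ΣP(Year 0)Q(Year 0) = 22842×6 + 2231×10 + 167×27 + 264×10 = 137052 + 22310 + 4509 + 2640 = 166511
link = 204325/166511 = 1.227096
Link Year 1→Year 2:
ΣP(Year 2)Q(Year 1) = 34757×7 + 3310×11 + 252×22 + 307×10 = 243299 + 36410 + 5544 + 3070 = 288323
ΣP(Year 1)Q(Year 1) = 28368×7 + 2553×11 + 211×22 + 289×10 = 198576 + 28083 + 4642 + 2890 = 234191
link = 288323/234191 = 1.231145
Chained index = 100 × 1.227096 × 1.231145 = 151.0733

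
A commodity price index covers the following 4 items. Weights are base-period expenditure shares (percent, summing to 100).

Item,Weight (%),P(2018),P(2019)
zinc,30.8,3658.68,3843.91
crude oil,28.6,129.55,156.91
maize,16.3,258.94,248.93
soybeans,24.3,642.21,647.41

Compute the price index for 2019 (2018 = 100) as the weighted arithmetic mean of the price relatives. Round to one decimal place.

107.2

zinc: 30.8 × (3843.91/3658.68) = 30.8 × 1.050628 = 32.3593
crude oil: 28.6 × (156.91/129.55) = 28.6 × 1.211193 = 34.6401
maize: 16.3 × (248.93/258.94) = 16.3 × 0.961342 = 15.6699
soybeans: 24.3 × (647.41/642.21) = 24.3 × 1.008097 = 24.4968
Index = Σ wᵢ·(p₁ᵢ/p₀ᵢ) = 32.3593 + 34.6401 + 15.6699 + 24.4968 = 107.1661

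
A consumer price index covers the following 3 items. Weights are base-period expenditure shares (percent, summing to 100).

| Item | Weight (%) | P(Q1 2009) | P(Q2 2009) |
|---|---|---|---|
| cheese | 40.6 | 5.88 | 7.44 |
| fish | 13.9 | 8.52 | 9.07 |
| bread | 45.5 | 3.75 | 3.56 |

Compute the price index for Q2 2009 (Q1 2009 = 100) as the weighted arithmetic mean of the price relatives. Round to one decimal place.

cheese: 40.6 × (7.44/5.88) = 40.6 × 1.265306 = 51.3714
fish: 13.9 × (9.07/8.52) = 13.9 × 1.064554 = 14.7973
bread: 45.5 × (3.56/3.75) = 45.5 × 0.949333 = 43.1947
Index = Σ wᵢ·(p₁ᵢ/p₀ᵢ) = 51.3714 + 14.7973 + 43.1947 = 109.3634

109.4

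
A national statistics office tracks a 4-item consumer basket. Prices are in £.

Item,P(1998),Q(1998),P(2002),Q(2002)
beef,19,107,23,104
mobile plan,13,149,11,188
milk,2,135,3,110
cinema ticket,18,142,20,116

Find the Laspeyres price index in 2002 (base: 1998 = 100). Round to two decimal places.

Laspeyres price index uses base-period quantities as weights.
ΣP(2002)·Q(1998) = 23×107 + 11×149 + 3×135 + 20×142 = 2461 + 1639 + 405 + 2840 = 7345
ΣP(1998)·Q(1998) = 19×107 + 13×149 + 2×135 + 18×142 = 2033 + 1937 + 270 + 2556 = 6796
Index = 7345 / 6796 × 100 = 108.0783

108.08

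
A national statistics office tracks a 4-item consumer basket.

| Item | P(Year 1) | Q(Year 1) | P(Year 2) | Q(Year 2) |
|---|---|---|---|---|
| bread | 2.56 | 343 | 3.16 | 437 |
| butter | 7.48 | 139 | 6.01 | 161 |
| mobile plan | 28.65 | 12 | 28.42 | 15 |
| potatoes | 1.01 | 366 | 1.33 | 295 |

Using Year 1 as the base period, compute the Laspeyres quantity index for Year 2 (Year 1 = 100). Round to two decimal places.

Laspeyres quantity index uses base-period prices as weights.
ΣP(Year 1)·Q(Year 2) = 2.56×437 + 7.48×161 + 28.65×15 + 1.01×295 = 1118.72 + 1204.28 + 429.75 + 297.95 = 3050.7
ΣP(Year 1)·Q(Year 1) = 2.56×343 + 7.48×139 + 28.65×12 + 1.01×366 = 878.08 + 1039.72 + 343.8 + 369.66 = 2631.26
Index = 3050.7 / 2631.26 × 100 = 115.9407

115.94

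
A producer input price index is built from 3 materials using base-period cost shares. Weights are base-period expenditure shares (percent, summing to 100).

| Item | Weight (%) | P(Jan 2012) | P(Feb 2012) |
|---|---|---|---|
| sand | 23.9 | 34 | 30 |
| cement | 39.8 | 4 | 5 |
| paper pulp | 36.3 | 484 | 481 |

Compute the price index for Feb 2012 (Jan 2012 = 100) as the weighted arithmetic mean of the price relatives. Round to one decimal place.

106.9

sand: 23.9 × (30/34) = 23.9 × 0.882353 = 21.0882
cement: 39.8 × (5/4) = 39.8 × 1.250000 = 49.7500
paper pulp: 36.3 × (481/484) = 36.3 × 0.993802 = 36.0750
Index = Σ wᵢ·(p₁ᵢ/p₀ᵢ) = 21.0882 + 49.7500 + 36.0750 = 106.9132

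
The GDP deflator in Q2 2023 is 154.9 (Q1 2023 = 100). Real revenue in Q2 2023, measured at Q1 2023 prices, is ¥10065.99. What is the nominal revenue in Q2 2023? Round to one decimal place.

15592.2

Nominal = Real × (Index/100) = 10065.99 × (154.9/100)
        = 10065.99 × 1.549 = 15592.2185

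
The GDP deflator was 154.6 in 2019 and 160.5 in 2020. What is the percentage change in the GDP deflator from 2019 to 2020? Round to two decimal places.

Change = (160.5 − 154.6) / 154.6 × 100
       = 5.9 / 154.6 × 100 = 3.8163%

3.82%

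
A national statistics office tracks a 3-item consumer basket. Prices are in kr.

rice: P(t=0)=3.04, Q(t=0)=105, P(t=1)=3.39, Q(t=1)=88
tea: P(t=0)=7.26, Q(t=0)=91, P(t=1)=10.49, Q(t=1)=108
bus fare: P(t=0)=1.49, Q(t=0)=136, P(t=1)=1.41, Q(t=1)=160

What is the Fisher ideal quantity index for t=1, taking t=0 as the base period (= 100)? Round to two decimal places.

Laspeyres component (base-period weights):
ΣP(t=0)Q(t=1) = 3.04×88 + 7.26×108 + 1.49×160 = 267.52 + 784.08 + 238.4 = 1290
ΣP(t=0)Q(t=0) = 3.04×105 + 7.26×91 + 1.49×136 = 319.2 + 660.66 + 202.64 = 1182.5
L = 1290 / 1182.5 × 100 = 109.0909
Paasche component (current-period weights):
ΣP(t=1)Q(t=1) = 3.39×88 + 10.49×108 + 1.41×160 = 298.32 + 1132.92 + 225.6 = 1656.84
ΣP(t=1)Q(t=0) = 3.39×105 + 10.49×91 + 1.41×136 = 355.95 + 954.59 + 191.76 = 1502.3
P = 1656.84 / 1502.3 × 100 = 110.2869
Fisher = √(L × P) = √(109.0909 × 110.2869) = 109.6873

109.69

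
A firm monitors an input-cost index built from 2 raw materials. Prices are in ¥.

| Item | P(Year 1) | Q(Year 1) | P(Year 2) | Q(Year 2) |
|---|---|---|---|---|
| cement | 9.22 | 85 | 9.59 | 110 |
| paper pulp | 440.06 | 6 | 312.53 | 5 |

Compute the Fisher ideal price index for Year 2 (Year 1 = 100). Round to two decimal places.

Laspeyres component (base-period weights):
ΣP(Year 2)Q(Year 1) = 9.59×85 + 312.53×6 = 815.15 + 1875.18 = 2690.33
ΣP(Year 1)Q(Year 1) = 9.22×85 + 440.06×6 = 783.7 + 2640.36 = 3424.06
L = 2690.33 / 3424.06 × 100 = 78.5713
Paasche component (current-period weights):
ΣP(Year 2)Q(Year 2) = 9.59×110 + 312.53×5 = 1054.9 + 1562.65 = 2617.55
ΣP(Year 1)Q(Year 2) = 9.22×110 + 440.06×5 = 1014.2 + 2200.3 = 3214.5
P = 2617.55 / 3214.5 × 100 = 81.4295
Fisher = √(L × P) = √(78.5713 × 81.4295) = 79.9876

79.99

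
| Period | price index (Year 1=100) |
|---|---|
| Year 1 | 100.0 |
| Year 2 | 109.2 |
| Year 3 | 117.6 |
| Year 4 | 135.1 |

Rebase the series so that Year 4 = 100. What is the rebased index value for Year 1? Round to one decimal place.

74.0

Rebased(Year 1) = 100.0 / 135.1 × 100 = 74.0192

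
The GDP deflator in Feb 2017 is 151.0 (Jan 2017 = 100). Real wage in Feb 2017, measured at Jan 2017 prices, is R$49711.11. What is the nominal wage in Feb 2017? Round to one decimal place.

75063.8

Nominal = Real × (Index/100) = 49711.11 × (151.0/100)
        = 49711.11 × 1.510 = 75063.7761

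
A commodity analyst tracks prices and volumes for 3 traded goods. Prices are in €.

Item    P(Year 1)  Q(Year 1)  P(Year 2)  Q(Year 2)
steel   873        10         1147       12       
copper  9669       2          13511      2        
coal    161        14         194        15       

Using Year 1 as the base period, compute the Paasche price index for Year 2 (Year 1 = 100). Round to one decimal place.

Paasche price index uses current-period quantities as weights.
ΣP(Year 2)·Q(Year 2) = 1147×12 + 13511×2 + 194×15 = 13764 + 27022 + 2910 = 43696
ΣP(Year 1)·Q(Year 2) = 873×12 + 9669×2 + 161×15 = 10476 + 19338 + 2415 = 32229
Index = 43696 / 32229 × 100 = 135.5798

135.6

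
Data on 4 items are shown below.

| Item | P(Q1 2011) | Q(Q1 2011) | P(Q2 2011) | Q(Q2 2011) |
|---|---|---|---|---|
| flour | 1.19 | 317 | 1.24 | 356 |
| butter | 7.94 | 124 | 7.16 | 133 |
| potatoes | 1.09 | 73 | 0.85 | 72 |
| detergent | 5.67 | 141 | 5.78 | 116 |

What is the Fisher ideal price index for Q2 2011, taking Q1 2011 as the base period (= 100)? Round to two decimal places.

96.11

Laspeyres component (base-period weights):
ΣP(Q2 2011)Q(Q1 2011) = 1.24×317 + 7.16×124 + 0.85×73 + 5.78×141 = 393.08 + 887.84 + 62.05 + 814.98 = 2157.95
ΣP(Q1 2011)Q(Q1 2011) = 1.19×317 + 7.94×124 + 1.09×73 + 5.67×141 = 377.23 + 984.56 + 79.57 + 799.47 = 2240.83
L = 2157.95 / 2240.83 × 100 = 96.3014
Paasche component (current-period weights):
ΣP(Q2 2011)Q(Q2 2011) = 1.24×356 + 7.16×133 + 0.85×72 + 5.78×116 = 441.44 + 952.28 + 61.2 + 670.48 = 2125.4
ΣP(Q1 2011)Q(Q2 2011) = 1.19×356 + 7.94×133 + 1.09×72 + 5.67×116 = 423.64 + 1056.02 + 78.48 + 657.72 = 2215.86
P = 2125.4 / 2215.86 × 100 = 95.9176
Fisher = √(L × P) = √(96.3014 × 95.9176) = 96.1093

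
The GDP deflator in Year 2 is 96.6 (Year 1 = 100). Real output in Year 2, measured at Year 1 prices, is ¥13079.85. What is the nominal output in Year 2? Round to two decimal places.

12635.14

Nominal = Real × (Index/100) = 13079.85 × (96.6/100)
        = 13079.85 × 0.966 = 12635.1351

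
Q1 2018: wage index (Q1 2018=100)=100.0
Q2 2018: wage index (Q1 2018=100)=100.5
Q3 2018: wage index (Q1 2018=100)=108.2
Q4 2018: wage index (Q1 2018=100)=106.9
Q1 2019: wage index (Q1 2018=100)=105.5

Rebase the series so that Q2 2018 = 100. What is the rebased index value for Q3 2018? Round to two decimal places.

107.66

Rebased(Q3 2018) = 108.2 / 100.5 × 100 = 107.6617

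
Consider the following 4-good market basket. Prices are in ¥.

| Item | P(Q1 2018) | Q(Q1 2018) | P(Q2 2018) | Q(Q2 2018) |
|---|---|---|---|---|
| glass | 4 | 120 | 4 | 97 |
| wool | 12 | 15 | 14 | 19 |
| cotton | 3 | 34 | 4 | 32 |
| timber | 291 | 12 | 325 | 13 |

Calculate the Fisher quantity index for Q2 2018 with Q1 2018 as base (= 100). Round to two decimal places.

Laspeyres component (base-period weights):
ΣP(Q1 2018)Q(Q2 2018) = 4×97 + 12×19 + 3×32 + 291×13 = 388 + 228 + 96 + 3783 = 4495
ΣP(Q1 2018)Q(Q1 2018) = 4×120 + 12×15 + 3×34 + 291×12 = 480 + 180 + 102 + 3492 = 4254
L = 4495 / 4254 × 100 = 105.6653
Paasche component (current-period weights):
ΣP(Q2 2018)Q(Q2 2018) = 4×97 + 14×19 + 4×32 + 325×13 = 388 + 266 + 128 + 4225 = 5007
ΣP(Q2 2018)Q(Q1 2018) = 4×120 + 14×15 + 4×34 + 325×12 = 480 + 210 + 136 + 3900 = 4726
P = 5007 / 4726 × 100 = 105.9458
Fisher = √(L × P) = √(105.6653 × 105.9458) = 105.8055

105.81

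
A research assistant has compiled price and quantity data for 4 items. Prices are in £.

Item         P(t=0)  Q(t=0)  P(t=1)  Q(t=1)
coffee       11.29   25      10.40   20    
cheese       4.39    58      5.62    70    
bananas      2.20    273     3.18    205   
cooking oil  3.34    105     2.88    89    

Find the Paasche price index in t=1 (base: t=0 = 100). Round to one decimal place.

Paasche price index uses current-period quantities as weights.
ΣP(t=1)·Q(t=1) = 10.40×20 + 5.62×70 + 3.18×205 + 2.88×89 = 208 + 393.4 + 651.9 + 256.32 = 1509.62
ΣP(t=0)·Q(t=1) = 11.29×20 + 4.39×70 + 2.20×205 + 3.34×89 = 225.8 + 307.3 + 451 + 297.26 = 1281.36
Index = 1509.62 / 1281.36 × 100 = 117.8139

117.8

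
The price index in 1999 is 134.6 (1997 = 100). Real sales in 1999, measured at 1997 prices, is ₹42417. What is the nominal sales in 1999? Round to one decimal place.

57093.3

Nominal = Real × (Index/100) = 42417 × (134.6/100)
        = 42417 × 1.346 = 57093.2820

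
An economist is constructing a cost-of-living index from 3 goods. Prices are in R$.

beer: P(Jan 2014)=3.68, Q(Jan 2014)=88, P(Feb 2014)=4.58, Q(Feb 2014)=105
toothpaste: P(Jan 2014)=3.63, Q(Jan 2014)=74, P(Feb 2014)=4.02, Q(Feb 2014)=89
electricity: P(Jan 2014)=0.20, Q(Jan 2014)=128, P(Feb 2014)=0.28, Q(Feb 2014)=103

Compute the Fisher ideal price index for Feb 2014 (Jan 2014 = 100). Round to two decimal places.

Laspeyres component (base-period weights):
ΣP(Feb 2014)Q(Jan 2014) = 4.58×88 + 4.02×74 + 0.28×128 = 403.04 + 297.48 + 35.84 = 736.36
ΣP(Jan 2014)Q(Jan 2014) = 3.68×88 + 3.63×74 + 0.20×128 = 323.84 + 268.62 + 25.6 = 618.06
L = 736.36 / 618.06 × 100 = 119.1405
Paasche component (current-period weights):
ΣP(Feb 2014)Q(Feb 2014) = 4.58×105 + 4.02×89 + 0.28×103 = 480.9 + 357.78 + 28.84 = 867.52
ΣP(Jan 2014)Q(Feb 2014) = 3.68×105 + 3.63×89 + 0.20×103 = 386.4 + 323.07 + 20.6 = 730.07
P = 867.52 / 730.07 × 100 = 118.8270
Fisher = √(L × P) = √(119.1405 × 118.8270) = 118.9836

118.98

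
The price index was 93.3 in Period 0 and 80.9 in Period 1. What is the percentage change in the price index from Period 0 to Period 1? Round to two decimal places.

-13.29%

Change = (80.9 − 93.3) / 93.3 × 100
       = -12.4 / 93.3 × 100 = -13.2905%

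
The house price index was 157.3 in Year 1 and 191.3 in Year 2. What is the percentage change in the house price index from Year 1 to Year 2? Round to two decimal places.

Change = (191.3 − 157.3) / 157.3 × 100
       = 34.0 / 157.3 × 100 = 21.6147%

21.61%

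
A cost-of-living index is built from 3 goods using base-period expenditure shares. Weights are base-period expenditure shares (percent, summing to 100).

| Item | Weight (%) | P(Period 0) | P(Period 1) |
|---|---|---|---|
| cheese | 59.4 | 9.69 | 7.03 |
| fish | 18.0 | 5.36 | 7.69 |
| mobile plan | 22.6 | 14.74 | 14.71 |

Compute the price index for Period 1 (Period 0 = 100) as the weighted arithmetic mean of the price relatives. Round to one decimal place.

91.5

cheese: 59.4 × (7.03/9.69) = 59.4 × 0.725490 = 43.0941
fish: 18.0 × (7.69/5.36) = 18.0 × 1.434701 = 25.8246
mobile plan: 22.6 × (14.71/14.74) = 22.6 × 0.997965 = 22.5540
Index = Σ wᵢ·(p₁ᵢ/p₀ᵢ) = 43.0941 + 25.8246 + 22.5540 = 91.4727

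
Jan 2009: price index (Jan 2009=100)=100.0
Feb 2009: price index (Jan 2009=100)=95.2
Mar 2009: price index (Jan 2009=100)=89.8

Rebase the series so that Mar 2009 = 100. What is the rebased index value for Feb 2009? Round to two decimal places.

Rebased(Feb 2009) = 95.2 / 89.8 × 100 = 106.0134

106.01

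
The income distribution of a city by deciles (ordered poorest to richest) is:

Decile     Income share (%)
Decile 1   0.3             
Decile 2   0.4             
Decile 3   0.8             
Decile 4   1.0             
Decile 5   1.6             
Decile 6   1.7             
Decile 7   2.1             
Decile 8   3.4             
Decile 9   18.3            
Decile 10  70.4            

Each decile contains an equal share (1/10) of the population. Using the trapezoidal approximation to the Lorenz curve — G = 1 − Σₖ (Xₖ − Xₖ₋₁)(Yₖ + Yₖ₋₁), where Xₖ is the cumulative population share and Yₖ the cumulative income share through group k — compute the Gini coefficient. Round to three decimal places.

Cumulative income shares Yₖ: 0.0030, 0.0070, 0.0150, 0.0250, 0.0410, 0.0580, 0.0790, 0.1130, 0.2960, 1.0000
Σ (Xₖ−Xₖ₋₁)(Yₖ+Yₖ₋₁) = (1/10)(0.0030+0.0000) + (1/10)(0.0070+0.0030) + (1/10)(0.0150+0.0070) + (1/10)(0.0250+0.0150) + (1/10)(0.0410+0.0250) + (1/10)(0.0580+0.0410) + (1/10)(0.0790+0.0580) + (1/10)(0.1130+0.0790) + (1/10)(0.2960+0.1130) + (1/10)(1.0000+0.2960)
  = 0.0003 + 0.0010 + 0.0022 + 0.0040 + 0.0066 + 0.0099 + 0.0137 + 0.0192 + 0.0409 + 0.1296 = 0.2274
G = 1 − 0.2274 = 0.7726

0.773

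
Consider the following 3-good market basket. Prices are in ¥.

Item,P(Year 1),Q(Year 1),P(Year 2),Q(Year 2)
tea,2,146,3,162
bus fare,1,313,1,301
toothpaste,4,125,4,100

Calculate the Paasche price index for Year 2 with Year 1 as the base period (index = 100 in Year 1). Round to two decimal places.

115.80

Paasche price index uses current-period quantities as weights.
ΣP(Year 2)·Q(Year 2) = 3×162 + 1×301 + 4×100 = 486 + 301 + 400 = 1187
ΣP(Year 1)·Q(Year 2) = 2×162 + 1×301 + 4×100 = 324 + 301 + 400 = 1025
Index = 1187 / 1025 × 100 = 115.8049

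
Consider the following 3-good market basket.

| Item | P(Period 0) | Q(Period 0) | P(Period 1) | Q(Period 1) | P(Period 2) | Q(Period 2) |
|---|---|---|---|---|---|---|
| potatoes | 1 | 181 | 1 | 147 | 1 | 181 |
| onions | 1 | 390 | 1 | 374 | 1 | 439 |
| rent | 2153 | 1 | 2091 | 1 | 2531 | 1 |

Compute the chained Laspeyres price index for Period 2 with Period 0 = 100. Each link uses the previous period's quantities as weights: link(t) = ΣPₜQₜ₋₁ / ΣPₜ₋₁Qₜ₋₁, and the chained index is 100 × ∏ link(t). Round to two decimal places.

Link Period 0→Period 1:
ΣP(Period 1)Q(Period 0) = 1×181 + 1×390 + 2091×1 = 181 + 390 + 2091 = 2662
ΣP(Period 0)Q(Period 0) = 1×181 + 1×390 + 2153×1 = 181 + 390 + 2153 = 2724
link = 2662/2724 = 0.977239
Link Period 1→Period 2:
ΣP(Period 2)Q(Period 1) = 1×147 + 1×374 + 2531×1 = 147 + 374 + 2531 = 3052
ΣP(Period 1)Q(Period 1) = 1×147 + 1×374 + 2091×1 = 147 + 374 + 2091 = 2612
link = 3052/2612 = 1.168453
Chained index = 100 × 0.977239 × 1.168453 = 114.1859

114.19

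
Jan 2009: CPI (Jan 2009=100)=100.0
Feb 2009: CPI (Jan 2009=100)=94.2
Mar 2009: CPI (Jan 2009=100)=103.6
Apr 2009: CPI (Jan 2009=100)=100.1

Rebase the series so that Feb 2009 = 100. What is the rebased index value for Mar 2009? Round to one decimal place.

110.0

Rebased(Mar 2009) = 103.6 / 94.2 × 100 = 109.9788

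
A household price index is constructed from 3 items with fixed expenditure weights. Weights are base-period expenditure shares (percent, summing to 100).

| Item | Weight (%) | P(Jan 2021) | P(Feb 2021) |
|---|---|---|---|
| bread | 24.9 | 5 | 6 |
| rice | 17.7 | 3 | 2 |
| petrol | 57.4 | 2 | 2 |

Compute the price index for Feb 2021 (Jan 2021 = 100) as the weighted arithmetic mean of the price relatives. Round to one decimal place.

bread: 24.9 × (6/5) = 24.9 × 1.200000 = 29.8800
rice: 17.7 × (2/3) = 17.7 × 0.666667 = 11.8000
petrol: 57.4 × (2/2) = 57.4 × 1.000000 = 57.4000
Index = Σ wᵢ·(p₁ᵢ/p₀ᵢ) = 29.8800 + 11.8000 + 57.4000 = 99.0800

99.1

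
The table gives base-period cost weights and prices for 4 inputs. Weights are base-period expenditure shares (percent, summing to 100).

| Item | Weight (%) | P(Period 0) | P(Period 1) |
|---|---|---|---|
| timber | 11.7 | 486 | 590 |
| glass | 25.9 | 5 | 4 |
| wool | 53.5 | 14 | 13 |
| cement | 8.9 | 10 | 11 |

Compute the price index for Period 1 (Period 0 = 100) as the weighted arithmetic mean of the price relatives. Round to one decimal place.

94.4

timber: 11.7 × (590/486) = 11.7 × 1.213992 = 14.2037
glass: 25.9 × (4/5) = 25.9 × 0.800000 = 20.7200
wool: 53.5 × (13/14) = 53.5 × 0.928571 = 49.6786
cement: 8.9 × (11/10) = 8.9 × 1.100000 = 9.7900
Index = Σ wᵢ·(p₁ᵢ/p₀ᵢ) = 14.2037 + 20.7200 + 49.6786 + 9.7900 = 94.3923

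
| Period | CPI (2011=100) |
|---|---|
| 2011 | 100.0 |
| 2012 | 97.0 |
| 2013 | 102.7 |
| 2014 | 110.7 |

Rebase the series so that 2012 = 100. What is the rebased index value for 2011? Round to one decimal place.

103.1

Rebased(2011) = 100.0 / 97.0 × 100 = 103.0928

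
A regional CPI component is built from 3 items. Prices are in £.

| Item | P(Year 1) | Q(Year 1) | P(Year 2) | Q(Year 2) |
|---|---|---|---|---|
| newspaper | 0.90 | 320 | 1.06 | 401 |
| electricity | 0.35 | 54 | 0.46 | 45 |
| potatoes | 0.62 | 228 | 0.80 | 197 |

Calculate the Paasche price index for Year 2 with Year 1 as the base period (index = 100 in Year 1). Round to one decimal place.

121.0

Paasche price index uses current-period quantities as weights.
ΣP(Year 2)·Q(Year 2) = 1.06×401 + 0.46×45 + 0.80×197 = 425.06 + 20.7 + 157.6 = 603.36
ΣP(Year 1)·Q(Year 2) = 0.90×401 + 0.35×45 + 0.62×197 = 360.9 + 15.75 + 122.14 = 498.79
Index = 603.36 / 498.79 × 100 = 120.9647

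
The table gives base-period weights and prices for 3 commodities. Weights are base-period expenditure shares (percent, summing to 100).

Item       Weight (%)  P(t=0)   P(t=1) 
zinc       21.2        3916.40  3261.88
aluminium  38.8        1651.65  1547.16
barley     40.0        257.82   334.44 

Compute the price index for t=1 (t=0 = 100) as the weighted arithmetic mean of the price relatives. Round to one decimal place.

zinc: 21.2 × (3261.88/3916.40) = 21.2 × 0.832877 = 17.6570
aluminium: 38.8 × (1547.16/1651.65) = 38.8 × 0.936736 = 36.3454
barley: 40.0 × (334.44/257.82) = 40.0 × 1.297184 = 51.8874
Index = Σ wᵢ·(p₁ᵢ/p₀ᵢ) = 17.6570 + 36.3454 + 51.8874 = 105.8897

105.9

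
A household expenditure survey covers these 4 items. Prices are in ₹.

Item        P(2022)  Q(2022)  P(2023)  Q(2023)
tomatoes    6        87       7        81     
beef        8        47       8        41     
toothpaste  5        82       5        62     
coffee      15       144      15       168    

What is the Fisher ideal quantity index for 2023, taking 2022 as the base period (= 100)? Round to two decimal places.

Laspeyres component (base-period weights):
ΣP(2022)Q(2023) = 6×81 + 8×41 + 5×62 + 15×168 = 486 + 328 + 310 + 2520 = 3644
ΣP(2022)Q(2022) = 6×87 + 8×47 + 5×82 + 15×144 = 522 + 376 + 410 + 2160 = 3468
L = 3644 / 3468 × 100 = 105.0750
Paasche component (current-period weights):
ΣP(2023)Q(2023) = 7×81 + 8×41 + 5×62 + 15×168 = 567 + 328 + 310 + 2520 = 3725
ΣP(2023)Q(2022) = 7×87 + 8×47 + 5×82 + 15×144 = 609 + 376 + 410 + 2160 = 3555
P = 3725 / 3555 × 100 = 104.7820
Fisher = √(L × P) = √(105.0750 × 104.7820) = 104.9284

104.93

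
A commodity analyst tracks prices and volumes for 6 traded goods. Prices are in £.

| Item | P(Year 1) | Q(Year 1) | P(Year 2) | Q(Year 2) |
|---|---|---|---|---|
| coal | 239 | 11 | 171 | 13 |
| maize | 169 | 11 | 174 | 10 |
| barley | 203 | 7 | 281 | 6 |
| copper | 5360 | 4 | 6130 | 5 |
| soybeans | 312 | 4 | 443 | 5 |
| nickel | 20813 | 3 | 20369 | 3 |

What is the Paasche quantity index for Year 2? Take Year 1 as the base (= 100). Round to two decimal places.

106.93

Paasche quantity index uses current-period prices as weights.
ΣP(Year 2)·Q(Year 2) = 171×13 + 174×10 + 281×6 + 6130×5 + 443×5 + 20369×3 = 2223 + 1740 + 1686 + 30650 + 2215 + 61107 = 99621
ΣP(Year 2)·Q(Year 1) = 171×11 + 174×11 + 281×7 + 6130×4 + 443×4 + 20369×3 = 1881 + 1914 + 1967 + 24520 + 1772 + 61107 = 93161
Index = 99621 / 93161 × 100 = 106.9342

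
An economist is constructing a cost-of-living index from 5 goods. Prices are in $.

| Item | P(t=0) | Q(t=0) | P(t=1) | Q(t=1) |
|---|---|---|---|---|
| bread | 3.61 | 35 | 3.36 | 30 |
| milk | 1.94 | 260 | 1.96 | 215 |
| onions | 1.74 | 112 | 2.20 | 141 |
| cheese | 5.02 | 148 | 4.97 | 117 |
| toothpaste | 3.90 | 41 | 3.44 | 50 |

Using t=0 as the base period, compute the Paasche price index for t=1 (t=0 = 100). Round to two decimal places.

Paasche price index uses current-period quantities as weights.
ΣP(t=1)·Q(t=1) = 3.36×30 + 1.96×215 + 2.20×141 + 4.97×117 + 3.44×50 = 100.8 + 421.4 + 310.2 + 581.49 + 172 = 1585.89
ΣP(t=0)·Q(t=1) = 3.61×30 + 1.94×215 + 1.74×141 + 5.02×117 + 3.90×50 = 108.3 + 417.1 + 245.34 + 587.34 + 195 = 1553.08
Index = 1585.89 / 1553.08 × 100 = 102.1126

102.11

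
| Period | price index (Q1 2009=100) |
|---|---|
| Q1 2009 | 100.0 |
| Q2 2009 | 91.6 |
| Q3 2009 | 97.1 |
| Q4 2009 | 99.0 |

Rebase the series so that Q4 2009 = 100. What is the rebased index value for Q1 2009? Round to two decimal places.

101.01

Rebased(Q1 2009) = 100.0 / 99.0 × 100 = 101.0101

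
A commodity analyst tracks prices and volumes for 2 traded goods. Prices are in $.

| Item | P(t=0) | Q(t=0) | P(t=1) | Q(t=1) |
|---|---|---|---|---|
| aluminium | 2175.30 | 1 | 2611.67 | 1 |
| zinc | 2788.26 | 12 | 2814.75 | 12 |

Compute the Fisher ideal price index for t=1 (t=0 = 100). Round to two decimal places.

102.12

Laspeyres component (base-period weights):
ΣP(t=1)Q(t=0) = 2611.67×1 + 2814.75×12 = 2611.67 + 33777 = 36388.67
ΣP(t=0)Q(t=0) = 2175.30×1 + 2788.26×12 = 2175.3 + 33459.12 = 35634.42
L = 36388.67 / 35634.42 × 100 = 102.1166
Paasche component (current-period weights):
ΣP(t=1)Q(t=1) = 2611.67×1 + 2814.75×12 = 2611.67 + 33777 = 36388.67
ΣP(t=0)Q(t=1) = 2175.30×1 + 2788.26×12 = 2175.3 + 33459.12 = 35634.42
P = 36388.67 / 35634.42 × 100 = 102.1166
Fisher = √(L × P) = √(102.1166 × 102.1166) = 102.1166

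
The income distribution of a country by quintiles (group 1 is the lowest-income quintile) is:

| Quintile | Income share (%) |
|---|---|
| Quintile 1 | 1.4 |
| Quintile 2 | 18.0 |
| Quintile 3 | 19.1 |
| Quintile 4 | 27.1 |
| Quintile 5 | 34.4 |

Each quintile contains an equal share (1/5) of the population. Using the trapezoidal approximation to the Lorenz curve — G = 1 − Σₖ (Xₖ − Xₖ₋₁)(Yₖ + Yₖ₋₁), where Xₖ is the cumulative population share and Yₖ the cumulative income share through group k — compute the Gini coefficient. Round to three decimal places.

0.300

Cumulative income shares Yₖ: 0.0140, 0.1940, 0.3850, 0.6560, 1.0000
Σ (Xₖ−Xₖ₋₁)(Yₖ+Yₖ₋₁) = (1/5)(0.0140+0.0000) + (1/5)(0.1940+0.0140) + (1/5)(0.3850+0.1940) + (1/5)(0.6560+0.3850) + (1/5)(1.0000+0.6560)
  = 0.0028 + 0.0416 + 0.1158 + 0.2082 + 0.3312 = 0.6996
G = 1 − 0.6996 = 0.3004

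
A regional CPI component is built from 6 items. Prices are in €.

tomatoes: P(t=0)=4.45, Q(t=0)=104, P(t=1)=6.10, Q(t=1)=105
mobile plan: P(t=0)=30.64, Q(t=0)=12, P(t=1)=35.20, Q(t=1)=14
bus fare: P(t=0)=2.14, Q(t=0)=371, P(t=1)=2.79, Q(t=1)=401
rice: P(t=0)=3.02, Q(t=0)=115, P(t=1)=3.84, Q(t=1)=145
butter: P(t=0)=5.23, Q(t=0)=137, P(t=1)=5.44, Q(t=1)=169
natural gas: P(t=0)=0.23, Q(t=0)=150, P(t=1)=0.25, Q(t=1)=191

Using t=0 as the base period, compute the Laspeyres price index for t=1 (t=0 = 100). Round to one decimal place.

121.8

Laspeyres price index uses base-period quantities as weights.
ΣP(t=1)·Q(t=0) = 6.10×104 + 35.20×12 + 2.79×371 + 3.84×115 + 5.44×137 + 0.25×150 = 634.4 + 422.4 + 1035.09 + 441.6 + 745.28 + 37.5 = 3316.27
ΣP(t=0)·Q(t=0) = 4.45×104 + 30.64×12 + 2.14×371 + 3.02×115 + 5.23×137 + 0.23×150 = 462.8 + 367.68 + 793.94 + 347.3 + 716.51 + 34.5 = 2722.73
Index = 3316.27 / 2722.73 × 100 = 121.7994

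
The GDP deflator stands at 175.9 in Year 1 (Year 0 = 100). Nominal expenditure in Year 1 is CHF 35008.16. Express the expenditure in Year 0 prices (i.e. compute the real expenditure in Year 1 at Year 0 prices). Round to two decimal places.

19902.31

Real = Nominal ÷ (Index/100) = 35008.16 ÷ (175.9/100)
     = 35008.16 ÷ 1.759 = 19902.3081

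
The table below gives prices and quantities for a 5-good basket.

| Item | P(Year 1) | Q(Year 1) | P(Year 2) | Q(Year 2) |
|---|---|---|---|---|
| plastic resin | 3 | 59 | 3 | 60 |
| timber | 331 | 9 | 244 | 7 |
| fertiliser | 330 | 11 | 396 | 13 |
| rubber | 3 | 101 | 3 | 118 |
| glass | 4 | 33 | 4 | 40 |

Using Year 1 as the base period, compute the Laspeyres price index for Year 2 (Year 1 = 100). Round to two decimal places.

99.21

Laspeyres price index uses base-period quantities as weights.
ΣP(Year 2)·Q(Year 1) = 3×59 + 244×9 + 396×11 + 3×101 + 4×33 = 177 + 2196 + 4356 + 303 + 132 = 7164
ΣP(Year 1)·Q(Year 1) = 3×59 + 331×9 + 330×11 + 3×101 + 4×33 = 177 + 2979 + 3630 + 303 + 132 = 7221
Index = 7164 / 7221 × 100 = 99.2106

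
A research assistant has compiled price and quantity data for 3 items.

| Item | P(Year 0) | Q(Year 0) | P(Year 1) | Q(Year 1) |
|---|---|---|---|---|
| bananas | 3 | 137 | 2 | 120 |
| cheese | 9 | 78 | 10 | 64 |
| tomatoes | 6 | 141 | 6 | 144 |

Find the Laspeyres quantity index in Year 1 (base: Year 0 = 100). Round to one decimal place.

91.9

Laspeyres quantity index uses base-period prices as weights.
ΣP(Year 0)·Q(Year 1) = 3×120 + 9×64 + 6×144 = 360 + 576 + 864 = 1800
ΣP(Year 0)·Q(Year 0) = 3×137 + 9×78 + 6×141 = 411 + 702 + 846 = 1959
Index = 1800 / 1959 × 100 = 91.8836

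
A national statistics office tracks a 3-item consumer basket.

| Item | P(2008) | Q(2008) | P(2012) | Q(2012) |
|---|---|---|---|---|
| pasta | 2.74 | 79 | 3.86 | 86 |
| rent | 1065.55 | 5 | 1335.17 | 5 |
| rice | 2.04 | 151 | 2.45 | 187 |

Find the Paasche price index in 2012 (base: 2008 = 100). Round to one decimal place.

125.6

Paasche price index uses current-period quantities as weights.
ΣP(2012)·Q(2012) = 3.86×86 + 1335.17×5 + 2.45×187 = 331.96 + 6675.85 + 458.15 = 7465.96
ΣP(2008)·Q(2012) = 2.74×86 + 1065.55×5 + 2.04×187 = 235.64 + 5327.75 + 381.48 = 5944.87
Index = 7465.96 / 5944.87 × 100 = 125.5866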